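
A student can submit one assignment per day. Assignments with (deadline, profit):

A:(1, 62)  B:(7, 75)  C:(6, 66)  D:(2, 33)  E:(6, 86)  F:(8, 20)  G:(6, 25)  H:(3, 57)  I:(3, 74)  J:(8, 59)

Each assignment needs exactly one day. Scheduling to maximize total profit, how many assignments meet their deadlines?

8

Take jobs in profit order; each goes to the latest open slot no later than its deadline.
By profit: E(d6,86), B(d7,75), I(d3,74), C(d6,66), A(d1,62), J(d8,59), H(d3,57), D(d2,33), G(d6,25), F(d8,20)
E→slot 6; B→slot 7; I→slot 3; C→slot 5; A→slot 1; J→slot 8; H→slot 2; D skipped; G→slot 4; F skipped.
8 of 10 scheduled.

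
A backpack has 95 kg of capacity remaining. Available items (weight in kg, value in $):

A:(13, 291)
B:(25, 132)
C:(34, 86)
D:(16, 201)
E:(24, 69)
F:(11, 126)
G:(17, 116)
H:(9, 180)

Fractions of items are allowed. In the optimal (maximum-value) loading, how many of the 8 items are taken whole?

6

Ratios (sorted): A 22.38, H 20.00, D 12.56, F 11.45, G 6.82, B 5.28, E 2.88, C 2.53
take A (13 @ 291); take H (9 @ 180); take D (16 @ 201); take F (11 @ 126); take G (17 @ 116); take B (25 @ 132); take 4/24 of E → 11.50. Capacity used 95/95.
6 item(s) taken whole; one partial (take 4/24 of E).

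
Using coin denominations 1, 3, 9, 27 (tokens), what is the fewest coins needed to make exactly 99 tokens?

99 − 3×27→18 − 2×9→0
Total coins = 3 + 2 = 5

5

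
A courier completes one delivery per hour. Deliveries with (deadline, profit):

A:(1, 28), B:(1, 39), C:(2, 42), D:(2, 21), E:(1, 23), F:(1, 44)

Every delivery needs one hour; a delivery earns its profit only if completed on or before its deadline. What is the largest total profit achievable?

86

Profit order: F=44 C=42 B=39 A=28 E=23 D=21
Assign: F→slot 1, C→slot 2, B skipped, A skipped, E skipped, D skipped.
Slots: [1:F] [2:C]
Profit = 44 + 42 = 86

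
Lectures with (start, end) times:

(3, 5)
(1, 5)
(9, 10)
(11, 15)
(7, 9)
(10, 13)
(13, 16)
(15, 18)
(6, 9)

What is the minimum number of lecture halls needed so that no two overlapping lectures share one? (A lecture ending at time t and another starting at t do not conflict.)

2

Count concurrent intervals with a sweep; the peak is the room count.
Events (time:±→running): 1:+→1 3:+→2 … peak 2.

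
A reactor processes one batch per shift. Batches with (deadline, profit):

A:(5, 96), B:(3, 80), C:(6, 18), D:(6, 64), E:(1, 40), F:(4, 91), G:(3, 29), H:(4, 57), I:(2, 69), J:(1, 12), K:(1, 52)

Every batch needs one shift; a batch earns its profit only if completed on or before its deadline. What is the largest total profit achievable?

457

Take jobs in profit order; each goes to the latest open slot no later than its deadline.
Profit order: A=96 F=91 B=80 I=69 D=64 H=57 K=52 E=40 G=29 C=18 J=12
Assign: A→slot 5, F→slot 4, B→slot 3, I→slot 2, D→slot 6, H→slot 1, K skipped, E skipped, G skipped, C skipped, J skipped.
Slots: [1:H] [2:I] [3:B] [4:F] [5:A] [6:D]
Profit = 57 + 69 + 80 + 91 + 96 + 64 = 457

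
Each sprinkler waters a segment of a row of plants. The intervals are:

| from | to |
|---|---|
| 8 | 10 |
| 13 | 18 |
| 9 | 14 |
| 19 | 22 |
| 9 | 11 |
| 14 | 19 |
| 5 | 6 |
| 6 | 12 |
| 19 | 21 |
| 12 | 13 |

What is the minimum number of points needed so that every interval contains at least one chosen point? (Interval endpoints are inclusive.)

Sort by right endpoint; whenever an interval is uncovered, place a point at its right end.
Sorted: [5,6] [8,10] [9,11] [6,12] [12,13] [9,14] [13,18] [14,19] [19,21] [19,22]
{[5,6]} hit by 6; {[8,10],[9,11],[6,12]} hit by 10; {[12,13],[9,14],[13,18]} hit by 13; {[14,19],[19,21],[19,22]} hit by 19.
Points: 6, 10, 13, 19 (4 total).

4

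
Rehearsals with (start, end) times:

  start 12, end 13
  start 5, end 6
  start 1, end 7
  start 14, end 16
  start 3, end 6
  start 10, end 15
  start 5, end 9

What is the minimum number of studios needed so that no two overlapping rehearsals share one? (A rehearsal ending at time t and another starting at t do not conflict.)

The answer is the maximum number of intervals overlapping at any instant.
Events (time:±→running): 1:+→1 3:+→2 5:+→3 5:+→4 … peak 4.

4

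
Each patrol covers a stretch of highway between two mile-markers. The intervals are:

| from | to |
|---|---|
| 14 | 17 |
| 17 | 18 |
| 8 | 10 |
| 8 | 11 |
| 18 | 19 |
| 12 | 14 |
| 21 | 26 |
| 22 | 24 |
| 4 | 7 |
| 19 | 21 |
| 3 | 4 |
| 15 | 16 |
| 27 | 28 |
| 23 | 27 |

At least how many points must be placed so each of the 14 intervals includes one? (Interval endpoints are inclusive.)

8

Sort by right endpoint; whenever an interval is uncovered, place a point at its right end.
By right end: [3,4]  [4,7]  [8,10]  [8,11]  [12,14]  [15,16]  [14,17]  [17,18]  [18,19]  [19,21]  [22,24]  [21,26]  [23,27]  [27,28]
[3,4] uncovered → point at 4; [8,10] uncovered → point at 10; [12,14] uncovered → point at 14; [15,16] uncovered → point at 16; [17,18] uncovered → point at 18; [19,21] uncovered → point at 21; [22,24] uncovered → point at 24; [27,28] uncovered → point at 28.
Points: 4, 10, 14, 16, 18, 21, 24, 28 (8 total).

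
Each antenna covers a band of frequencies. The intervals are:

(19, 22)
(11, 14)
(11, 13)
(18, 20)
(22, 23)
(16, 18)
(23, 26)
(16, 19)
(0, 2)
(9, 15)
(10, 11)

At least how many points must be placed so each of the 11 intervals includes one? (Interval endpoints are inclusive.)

5

Sort by right endpoint; whenever an interval is uncovered, place a point at its right end.
Sorted: [0,2] [10,11] [11,13] [11,14] [9,15] [16,18] [16,19] [18,20] [19,22] [22,23] [23,26]
{[0,2]} hit by 2; {[10,11],[11,13],[11,14],[9,15]} hit by 11; {[16,18],[16,19],[18,20]} hit by 18; {[19,22],[22,23]} hit by 22; {[23,26]} hit by 26.
Points: 2, 11, 18, 22, 26 (5 total).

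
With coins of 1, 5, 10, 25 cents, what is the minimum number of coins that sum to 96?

Greedy: take as many of the largest coin as possible, then repeat with the remainder.
96 = 3×25 + 2×10 + 1×1
Total coins = 3 + 2 + 1 = 6

6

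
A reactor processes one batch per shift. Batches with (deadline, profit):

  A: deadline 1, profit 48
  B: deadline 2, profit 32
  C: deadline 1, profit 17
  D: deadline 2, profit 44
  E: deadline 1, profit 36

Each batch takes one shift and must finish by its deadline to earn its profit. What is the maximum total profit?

92

Sort by profit descending; place each in the latest free slot ≤ its deadline.
Profit order: A=48 D=44 E=36 B=32 C=17
Assign: A→slot 1, D→slot 2, E skipped, B skipped, C skipped.
Slots: [1:A] [2:D]
Profit = 48 + 44 = 92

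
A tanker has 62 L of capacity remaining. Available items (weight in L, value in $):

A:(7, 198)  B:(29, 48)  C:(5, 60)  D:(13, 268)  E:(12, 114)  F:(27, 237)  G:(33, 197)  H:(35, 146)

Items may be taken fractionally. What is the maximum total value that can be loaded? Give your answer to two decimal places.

859.44

Order: A (198/7=28.29) > D (268/13=20.62) > C (60/5=12.00) > E (114/12=9.50) > F (237/27=8.78) > G (197/33=5.97) > H (146/35=4.17) > B (48/29=1.66)
Fill: take A (7 @ 198) → take D (13 @ 268) → take C (5 @ 60) → take E (12 @ 114) → take 25/27 of F → 219.44; 62/62 used.
Total value = 859.44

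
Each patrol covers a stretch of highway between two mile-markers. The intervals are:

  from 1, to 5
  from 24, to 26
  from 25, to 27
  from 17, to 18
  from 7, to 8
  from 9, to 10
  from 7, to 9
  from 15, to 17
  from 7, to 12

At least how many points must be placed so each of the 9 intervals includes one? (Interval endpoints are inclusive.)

5

By right end: [1,5]  [7,8]  [7,9]  [9,10]  [7,12]  [15,17]  [17,18]  [24,26]  [25,27]
[1,5] uncovered → point at 5; [7,8] uncovered → point at 8; [9,10] uncovered → point at 10; [15,17] uncovered → point at 17; [24,26] uncovered → point at 26.
Points: 5, 8, 10, 17, 26 (5 total).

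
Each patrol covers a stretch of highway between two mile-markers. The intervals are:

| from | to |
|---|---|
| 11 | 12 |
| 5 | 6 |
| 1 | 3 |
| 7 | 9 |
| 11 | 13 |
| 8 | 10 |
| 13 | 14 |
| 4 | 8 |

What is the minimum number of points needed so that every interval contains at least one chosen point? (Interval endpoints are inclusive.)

5

Process intervals by earliest right end; each time one isn't hit yet, stab at its right endpoint.
By right end: [1,3]  [5,6]  [4,8]  [7,9]  [8,10]  [11,12]  [11,13]  [13,14]
[1,3] uncovered → point at 3; [5,6] uncovered → point at 6; [7,9] uncovered → point at 9; [11,12] uncovered → point at 12; [13,14] uncovered → point at 14.
Points: 3, 6, 9, 12, 14 (5 total).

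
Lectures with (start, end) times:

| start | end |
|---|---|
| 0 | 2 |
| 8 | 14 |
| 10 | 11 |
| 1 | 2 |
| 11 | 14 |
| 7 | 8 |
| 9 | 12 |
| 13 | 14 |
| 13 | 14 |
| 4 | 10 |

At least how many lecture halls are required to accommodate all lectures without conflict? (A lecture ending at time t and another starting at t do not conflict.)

4

The answer is the maximum number of intervals overlapping at any instant.
starts: [0, 1, 4, 7, 8, 9, 10, 11, 13, 13]
ends:   [2, 2, 8, 10, 11, 12, 14, 14, 14, 14]
s0→1 s1→2 e2→1 e2→0 s4→1 s7→2 e8→1 s8→2 s9→3 e10→2 s10→3 e11→2 s11→3 e12→2 s13→3 s13→4  — peak 4.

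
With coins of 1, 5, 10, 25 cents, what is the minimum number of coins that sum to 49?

7

49 = 1×25 + 2×10 + 4×1
Total coins = 1 + 2 + 4 = 7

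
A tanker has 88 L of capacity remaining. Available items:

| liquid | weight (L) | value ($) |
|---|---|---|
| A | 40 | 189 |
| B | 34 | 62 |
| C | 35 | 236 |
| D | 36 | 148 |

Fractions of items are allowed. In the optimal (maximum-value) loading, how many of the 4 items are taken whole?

Order: C (236/35=6.74) > A (189/40=4.72) > D (148/36=4.11) > B (62/34=1.82)
Fill: take C (35 @ 236) → take A (40 @ 189) → take 13/36 of D → 53.44; 88/88 used.
2 item(s) taken whole; one partial (take 13/36 of D).

2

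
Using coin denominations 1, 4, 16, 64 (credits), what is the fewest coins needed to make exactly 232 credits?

7

232 − 3×64→40 − 2×16→8 − 2×4→0
Total coins = 3 + 2 + 2 = 7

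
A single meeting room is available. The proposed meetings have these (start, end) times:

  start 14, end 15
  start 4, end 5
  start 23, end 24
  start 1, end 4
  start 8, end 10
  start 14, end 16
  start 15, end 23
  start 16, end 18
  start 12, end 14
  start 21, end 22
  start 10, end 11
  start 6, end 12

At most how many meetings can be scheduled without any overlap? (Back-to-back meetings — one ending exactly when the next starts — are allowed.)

Greedy by earliest finish: after sorting by end time, pick each interval compatible with the last pick.
By end time: (1,4), (4,5), (8,10), (10,11), (6,12), (12,14), (14,15), (14,16), (16,18), (21,22), (15,23), (23,24).
Pick (1,4); next start ≥ 4 → (4,5); next start ≥ 5 → (8,10); next start ≥ 10 → (10,11); next start ≥ 11 → (12,14); next start ≥ 14 → (14,15); next start ≥ 15 → (16,18); next start ≥ 18 → (21,22); next start ≥ 22 → (23,24).
Selected 9 meetings.

9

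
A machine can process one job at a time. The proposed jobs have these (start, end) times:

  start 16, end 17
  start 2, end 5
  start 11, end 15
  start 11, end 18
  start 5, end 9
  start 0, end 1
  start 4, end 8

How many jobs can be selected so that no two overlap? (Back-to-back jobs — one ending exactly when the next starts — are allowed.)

Sorted by end: (0,1)  (2,5)  (4,8)  (5,9)  (11,15)  (16,17)  (11,18)
take (0,1); take (2,5); skip (4,8); take (5,9); take (11,15); take (16,17); skip (11,18).
Selected 5 jobs.

5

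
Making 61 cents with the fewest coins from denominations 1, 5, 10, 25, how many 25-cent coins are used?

2

Use the largest denomination that fits, subtract, and repeat.
61 = 2×25 + 1×10 + 1×1
Count of 25: 2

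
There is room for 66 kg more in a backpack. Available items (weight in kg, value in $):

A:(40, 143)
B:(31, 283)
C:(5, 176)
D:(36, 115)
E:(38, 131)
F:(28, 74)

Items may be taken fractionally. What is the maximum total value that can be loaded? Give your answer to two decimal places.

Sort by value per unit weight and fill in that order.
Ratios (sorted): C 35.20, B 9.13, A 3.58, E 3.45, D 3.19, F 2.64
take C (5 @ 176); take B (31 @ 283); take 30/40 of A → 107.25. Capacity used 66/66.
Total value = 566.25

566.25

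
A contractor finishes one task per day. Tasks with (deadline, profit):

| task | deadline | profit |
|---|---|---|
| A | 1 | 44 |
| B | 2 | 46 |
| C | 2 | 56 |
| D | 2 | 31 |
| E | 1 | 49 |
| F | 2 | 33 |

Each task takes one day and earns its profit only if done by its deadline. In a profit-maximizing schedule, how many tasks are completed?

2

Profit order: C=56 E=49 B=46 A=44 F=33 D=31
Assign: C→slot 2, E→slot 1, B skipped, A skipped, F skipped, D skipped.
Slots: [1:E] [2:C]
2 of 6 scheduled.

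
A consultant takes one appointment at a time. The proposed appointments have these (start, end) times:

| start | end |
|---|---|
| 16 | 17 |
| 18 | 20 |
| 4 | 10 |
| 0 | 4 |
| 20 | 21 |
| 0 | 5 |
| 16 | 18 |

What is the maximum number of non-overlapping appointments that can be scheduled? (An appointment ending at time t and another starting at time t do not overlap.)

5

By end time: (0,4), (0,5), (4,10), (16,17), (16,18), (18,20), (20,21).
Pick (0,4); next start ≥ 4 → (4,10); next start ≥ 10 → (16,17); next start ≥ 17 → (18,20); next start ≥ 20 → (20,21).
Selected 5 appointments.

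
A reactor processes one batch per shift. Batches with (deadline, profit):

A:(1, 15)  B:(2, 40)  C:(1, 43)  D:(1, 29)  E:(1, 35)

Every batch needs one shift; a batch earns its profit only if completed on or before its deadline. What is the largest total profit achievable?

83

Take jobs in profit order; each goes to the latest open slot no later than its deadline.
Profit order: C=43 B=40 E=35 D=29 A=15
Assign: C→slot 1, B→slot 2, E skipped, D skipped, A skipped.
Slots: [1:C] [2:B]
Profit = 43 + 40 = 83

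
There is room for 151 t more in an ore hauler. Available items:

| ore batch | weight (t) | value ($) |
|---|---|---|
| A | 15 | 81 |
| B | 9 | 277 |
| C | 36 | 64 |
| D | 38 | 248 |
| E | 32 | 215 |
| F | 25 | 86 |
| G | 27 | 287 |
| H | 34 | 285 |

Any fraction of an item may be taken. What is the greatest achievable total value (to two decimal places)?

1371.40

Order: B (277/9=30.78) > G (287/27=10.63) > H (285/34=8.38) > E (215/32=6.72) > D (248/38=6.53) > A (81/15=5.40) > F (86/25=3.44) > C (64/36=1.78)
Fill: take B (9 @ 277) → take G (27 @ 287) → take H (34 @ 285) → take E (32 @ 215) → take D (38 @ 248) → take 11/15 of A → 59.40; 151/151 used.
Total value = 1371.40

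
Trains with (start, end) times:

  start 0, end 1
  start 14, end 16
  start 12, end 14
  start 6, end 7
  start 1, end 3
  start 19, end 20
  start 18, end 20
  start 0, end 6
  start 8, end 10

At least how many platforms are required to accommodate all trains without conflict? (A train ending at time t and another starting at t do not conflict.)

2

Count concurrent intervals with a sweep; the peak is the room count.
starts: [0, 0, 1, 6, 8, 12, 14, 18, 19]
ends:   [1, 3, 6, 7, 10, 14, 16, 20, 20]
s0→1 s0→2  — peak 2.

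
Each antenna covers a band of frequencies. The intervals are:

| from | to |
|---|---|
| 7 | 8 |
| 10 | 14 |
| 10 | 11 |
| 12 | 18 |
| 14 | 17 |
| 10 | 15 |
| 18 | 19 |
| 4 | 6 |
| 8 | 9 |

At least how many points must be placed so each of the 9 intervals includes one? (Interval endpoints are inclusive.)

Sorted: [4,6] [7,8] [8,9] [10,11] [10,14] [10,15] [14,17] [12,18] [18,19]
{[4,6]} hit by 6; {[7,8],[8,9]} hit by 8; {[10,11],[10,14],[10,15]} hit by 11; {[14,17],[12,18]} hit by 17; {[18,19]} hit by 19.
Points: 6, 8, 11, 17, 19 (5 total).

5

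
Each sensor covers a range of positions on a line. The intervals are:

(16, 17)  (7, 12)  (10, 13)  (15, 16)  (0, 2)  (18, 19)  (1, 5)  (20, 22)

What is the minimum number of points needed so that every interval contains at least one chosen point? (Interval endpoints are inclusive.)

5

Process intervals by earliest right end; each time one isn't hit yet, stab at its right endpoint.
By right end: [0,2]  [1,5]  [7,12]  [10,13]  [15,16]  [16,17]  [18,19]  [20,22]
[0,2] uncovered → point at 2; [7,12] uncovered → point at 12; [15,16] uncovered → point at 16; [18,19] uncovered → point at 19; [20,22] uncovered → point at 22.
Points: 2, 12, 16, 19, 22 (5 total).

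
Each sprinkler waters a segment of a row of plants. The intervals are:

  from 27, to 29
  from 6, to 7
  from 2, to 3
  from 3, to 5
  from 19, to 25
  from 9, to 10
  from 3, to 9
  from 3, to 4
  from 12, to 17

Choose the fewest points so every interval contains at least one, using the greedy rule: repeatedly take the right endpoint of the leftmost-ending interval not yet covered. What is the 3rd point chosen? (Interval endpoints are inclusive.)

10

Process intervals by earliest right end; each time one isn't hit yet, stab at its right endpoint.
By right end: [2,3]  [3,4]  [3,5]  [6,7]  [3,9]  [9,10]  [12,17]  [19,25]  [27,29]
[2,3] uncovered → point at 3; [6,7] uncovered → point at 7; [9,10] uncovered → point at 10; [12,17] uncovered → point at 17; [19,25] uncovered → point at 25; [27,29] uncovered → point at 29.
Points: 3, 7, 10, 17, 25, 29 (6 total).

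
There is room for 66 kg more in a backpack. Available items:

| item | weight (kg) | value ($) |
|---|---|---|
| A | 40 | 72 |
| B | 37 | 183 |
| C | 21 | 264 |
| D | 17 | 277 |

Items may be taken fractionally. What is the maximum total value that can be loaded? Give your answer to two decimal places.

679.49

Sort by value per unit weight and fill in that order.
Order: D (277/17=16.29) > C (264/21=12.57) > B (183/37=4.95) > A (72/40=1.80)
Fill: take D (17 @ 277) → take C (21 @ 264) → take 28/37 of B → 138.49; 66/66 used.
Total value = 679.49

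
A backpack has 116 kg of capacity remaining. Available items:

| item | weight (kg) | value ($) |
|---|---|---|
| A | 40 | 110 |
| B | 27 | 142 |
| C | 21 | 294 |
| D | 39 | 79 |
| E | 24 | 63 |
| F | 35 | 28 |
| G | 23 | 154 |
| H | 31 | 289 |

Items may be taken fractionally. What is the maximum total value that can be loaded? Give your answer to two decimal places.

917.50

Greedy by value/weight ratio, highest first.
Ratios (sorted): C 14.00, H 9.32, G 6.70, B 5.26, A 2.75, E 2.62, D 2.03, F 0.80
take C (21 @ 294); take H (31 @ 289); take G (23 @ 154); take B (27 @ 142); take 14/40 of A → 38.50. Capacity used 116/116.
Total value = 917.50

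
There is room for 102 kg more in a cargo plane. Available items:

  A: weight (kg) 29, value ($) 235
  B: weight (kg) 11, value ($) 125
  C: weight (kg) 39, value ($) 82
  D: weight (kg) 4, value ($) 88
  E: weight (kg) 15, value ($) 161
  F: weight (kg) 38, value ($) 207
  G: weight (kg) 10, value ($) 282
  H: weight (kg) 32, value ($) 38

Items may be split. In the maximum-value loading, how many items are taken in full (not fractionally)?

5

Greedy by value/weight ratio, highest first.
Ratios (sorted): G 28.20, D 22.00, B 11.36, E 10.73, A 8.10, F 5.45, C 2.10, H 1.19
take G (10 @ 282); take D (4 @ 88); take B (11 @ 125); take E (15 @ 161); take A (29 @ 235); take 33/38 of F → 179.76. Capacity used 102/102.
5 item(s) taken whole; one partial (take 33/38 of F).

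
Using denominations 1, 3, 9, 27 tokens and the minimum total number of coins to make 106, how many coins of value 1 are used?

Greedy: take as many of the largest coin as possible, then repeat with the remainder.
106 − 3×27→25 − 2×9→7 − 2×3→1 − 1×1→0
Count of 1: 1

1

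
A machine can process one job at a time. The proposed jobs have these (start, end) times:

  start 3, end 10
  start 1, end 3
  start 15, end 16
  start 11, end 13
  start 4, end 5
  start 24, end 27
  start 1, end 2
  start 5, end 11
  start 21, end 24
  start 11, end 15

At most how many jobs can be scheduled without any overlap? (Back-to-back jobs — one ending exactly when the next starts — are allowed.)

Sorted by end: (1,2)  (1,3)  (4,5)  (3,10)  (5,11)  (11,13)  (11,15)  (15,16)  (21,24)  (24,27)
take (1,2); take (4,5); take (5,11); take (11,13); take (15,16); take (21,24); take (24,27).
Selected 7 jobs.

7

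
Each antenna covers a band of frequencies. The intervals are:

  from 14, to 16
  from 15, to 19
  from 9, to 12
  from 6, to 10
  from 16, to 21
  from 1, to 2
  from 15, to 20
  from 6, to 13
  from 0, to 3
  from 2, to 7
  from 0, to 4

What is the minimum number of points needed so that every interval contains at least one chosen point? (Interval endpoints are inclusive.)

Sort by right endpoint; whenever an interval is uncovered, place a point at its right end.
By right end: [1,2]  [0,3]  [0,4]  [2,7]  [6,10]  [9,12]  [6,13]  [14,16]  [15,19]  [15,20]  [16,21]
[1,2] uncovered → point at 2; [6,10] uncovered → point at 10; [14,16] uncovered → point at 16.
Points: 2, 10, 16 (3 total).

3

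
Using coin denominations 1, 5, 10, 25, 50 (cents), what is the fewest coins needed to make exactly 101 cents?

3

101 = 2×50 + 1×1
Total coins = 2 + 1 = 3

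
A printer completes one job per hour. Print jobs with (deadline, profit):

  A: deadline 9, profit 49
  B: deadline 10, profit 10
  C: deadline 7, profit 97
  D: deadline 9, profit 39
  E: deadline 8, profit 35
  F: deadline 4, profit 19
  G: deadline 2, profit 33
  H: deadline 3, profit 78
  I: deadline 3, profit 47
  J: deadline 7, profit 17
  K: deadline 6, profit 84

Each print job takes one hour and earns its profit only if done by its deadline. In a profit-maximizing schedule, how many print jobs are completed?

10

Sort by profit descending; place each in the latest free slot ≤ its deadline.
Profit order: C=97 K=84 H=78 A=49 I=47 D=39 E=35 G=33 F=19 J=17 B=10
Assign: C→slot 7, K→slot 6, H→slot 3, A→slot 9, I→slot 2, D→slot 8, E→slot 5, G→slot 1, F→slot 4, J skipped, B→slot 10.
Slots: [1:G] [2:I] [3:H] [4:F] [5:E] [6:K] [7:C] [8:D] [9:A] [10:B]
10 of 11 scheduled.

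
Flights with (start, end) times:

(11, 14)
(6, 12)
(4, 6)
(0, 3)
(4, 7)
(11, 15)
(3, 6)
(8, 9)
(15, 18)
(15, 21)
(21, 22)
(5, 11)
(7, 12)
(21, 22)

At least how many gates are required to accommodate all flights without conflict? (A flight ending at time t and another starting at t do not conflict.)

4

Count concurrent intervals with a sweep; the peak is the room count.
Events (time:±→running): 0:+→1 3:-→0 3:+→1 4:+→2 4:+→3 5:+→4 … peak 4.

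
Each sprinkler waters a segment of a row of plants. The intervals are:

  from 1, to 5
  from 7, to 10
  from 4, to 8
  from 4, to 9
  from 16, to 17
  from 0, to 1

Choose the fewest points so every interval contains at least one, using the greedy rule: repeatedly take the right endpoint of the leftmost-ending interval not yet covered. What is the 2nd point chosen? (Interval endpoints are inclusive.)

Process intervals by earliest right end; each time one isn't hit yet, stab at its right endpoint.
Sorted: [0,1] [1,5] [4,8] [4,9] [7,10] [16,17]
{[0,1],[1,5]} hit by 1; {[4,8],[4,9],[7,10]} hit by 8; {[16,17]} hit by 17.
Points: 1, 8, 17 (3 total).

8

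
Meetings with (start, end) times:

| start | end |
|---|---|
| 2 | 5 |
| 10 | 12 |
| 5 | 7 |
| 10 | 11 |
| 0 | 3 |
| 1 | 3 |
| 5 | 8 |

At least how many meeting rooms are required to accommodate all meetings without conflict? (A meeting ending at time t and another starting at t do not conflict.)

3

Count concurrent intervals with a sweep; the peak is the room count.
starts: [0, 1, 2, 5, 5, 10, 10]
ends:   [3, 3, 5, 7, 8, 11, 12]
s0→1 s1→2 s2→3  — peak 3.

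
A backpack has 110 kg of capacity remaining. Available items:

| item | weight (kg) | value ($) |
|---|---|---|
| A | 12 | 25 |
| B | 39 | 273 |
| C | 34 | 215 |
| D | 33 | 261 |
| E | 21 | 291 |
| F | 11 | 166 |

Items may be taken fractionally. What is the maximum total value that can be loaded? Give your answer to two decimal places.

1028.94

Order: F (166/11=15.09) > E (291/21=13.86) > D (261/33=7.91) > B (273/39=7.00) > C (215/34=6.32) > A (25/12=2.08)
Fill: take F (11 @ 166) → take E (21 @ 291) → take D (33 @ 261) → take B (39 @ 273) → take 6/34 of C → 37.94; 110/110 used.
Total value = 1028.94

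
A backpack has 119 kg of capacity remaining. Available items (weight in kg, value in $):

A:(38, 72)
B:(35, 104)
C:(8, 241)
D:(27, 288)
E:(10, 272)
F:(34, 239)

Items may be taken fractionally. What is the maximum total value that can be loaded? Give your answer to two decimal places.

Ratios (sorted): C 30.12, E 27.20, D 10.67, F 7.03, B 2.97, A 1.89
take C (8 @ 241); take E (10 @ 272); take D (27 @ 288); take F (34 @ 239); take B (35 @ 104); take 5/38 of A → 9.47. Capacity used 119/119.
Total value = 1153.47

1153.47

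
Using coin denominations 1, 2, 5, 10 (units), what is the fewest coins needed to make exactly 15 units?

Use the largest denomination that fits, subtract, and repeat.
15 = 1×10 + 1×5
Total coins = 1 + 1 = 2

2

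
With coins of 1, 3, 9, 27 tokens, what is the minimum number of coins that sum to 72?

72 − 2×27→18 − 2×9→0
Total coins = 2 + 2 = 4

4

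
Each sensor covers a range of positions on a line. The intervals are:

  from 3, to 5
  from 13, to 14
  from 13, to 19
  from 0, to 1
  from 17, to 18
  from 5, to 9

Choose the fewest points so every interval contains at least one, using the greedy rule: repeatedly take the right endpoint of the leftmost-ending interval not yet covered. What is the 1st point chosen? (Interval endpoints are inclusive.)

1

By right end: [0,1]  [3,5]  [5,9]  [13,14]  [17,18]  [13,19]
[0,1] uncovered → point at 1; [3,5] uncovered → point at 5; [13,14] uncovered → point at 14; [17,18] uncovered → point at 18.
Points: 1, 5, 14, 18 (4 total).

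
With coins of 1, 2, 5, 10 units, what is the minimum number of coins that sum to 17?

3

17 = 1×10 + 1×5 + 1×2
Total coins = 1 + 1 + 1 = 3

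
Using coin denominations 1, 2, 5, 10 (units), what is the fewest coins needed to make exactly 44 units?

6

44 = 4×10 + 2×2
Total coins = 4 + 2 = 6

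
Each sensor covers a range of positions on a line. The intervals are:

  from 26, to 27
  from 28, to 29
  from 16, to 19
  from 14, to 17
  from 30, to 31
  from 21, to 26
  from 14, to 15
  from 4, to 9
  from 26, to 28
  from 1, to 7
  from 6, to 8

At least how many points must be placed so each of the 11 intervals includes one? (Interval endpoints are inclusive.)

6

Sort by right endpoint; whenever an interval is uncovered, place a point at its right end.
Sorted: [1,7] [6,8] [4,9] [14,15] [14,17] [16,19] [21,26] [26,27] [26,28] [28,29] [30,31]
{[1,7],[6,8],[4,9]} hit by 7; {[14,15],[14,17]} hit by 15; {[16,19]} hit by 19; {[21,26],[26,27],[26,28]} hit by 26; {[28,29]} hit by 29; {[30,31]} hit by 31.
Points: 7, 15, 19, 26, 29, 31 (6 total).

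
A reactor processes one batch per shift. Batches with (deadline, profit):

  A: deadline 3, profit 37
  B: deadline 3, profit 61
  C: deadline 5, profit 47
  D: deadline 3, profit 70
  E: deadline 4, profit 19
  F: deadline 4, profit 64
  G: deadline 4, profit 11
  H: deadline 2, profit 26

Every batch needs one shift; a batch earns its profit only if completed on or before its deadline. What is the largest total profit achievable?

279

Profit order: D=70 F=64 B=61 C=47 A=37 H=26 E=19 G=11
Assign: D→slot 3, F→slot 4, B→slot 2, C→slot 5, A→slot 1, H skipped, E skipped, G skipped.
Slots: [1:A] [2:B] [3:D] [4:F] [5:C]
Profit = 37 + 61 + 70 + 64 + 47 = 279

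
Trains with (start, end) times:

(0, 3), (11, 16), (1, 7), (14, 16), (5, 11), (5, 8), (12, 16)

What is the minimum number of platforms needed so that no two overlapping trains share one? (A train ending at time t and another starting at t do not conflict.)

Count concurrent intervals with a sweep; the peak is the room count.
Events (time:±→running): 0:+→1 1:+→2 3:-→1 5:+→2 5:+→3 … peak 3.

3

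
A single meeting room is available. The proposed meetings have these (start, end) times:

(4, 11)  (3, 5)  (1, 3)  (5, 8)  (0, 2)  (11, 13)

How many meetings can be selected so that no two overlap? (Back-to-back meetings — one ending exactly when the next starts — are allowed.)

4

Sorted by end: (0,2)  (1,3)  (3,5)  (5,8)  (4,11)  (11,13)
take (0,2); take (3,5); take (5,8); take (11,13).
Selected 4 meetings.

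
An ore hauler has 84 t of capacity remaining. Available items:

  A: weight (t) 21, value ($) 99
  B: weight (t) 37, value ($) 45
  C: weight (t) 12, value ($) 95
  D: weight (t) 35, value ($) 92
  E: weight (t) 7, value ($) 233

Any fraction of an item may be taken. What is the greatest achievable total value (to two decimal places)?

529.95

Sort by value per unit weight and fill in that order.
Ratios (sorted): E 33.29, C 7.92, A 4.71, D 2.63, B 1.22
take E (7 @ 233); take C (12 @ 95); take A (21 @ 99); take D (35 @ 92); take 9/37 of B → 10.95. Capacity used 84/84.
Total value = 529.95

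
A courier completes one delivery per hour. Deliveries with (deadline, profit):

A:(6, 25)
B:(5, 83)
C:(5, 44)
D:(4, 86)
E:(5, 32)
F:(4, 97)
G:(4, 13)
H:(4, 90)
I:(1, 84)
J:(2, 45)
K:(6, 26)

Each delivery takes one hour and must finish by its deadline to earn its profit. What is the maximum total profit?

By profit: F(d4,97), H(d4,90), D(d4,86), I(d1,84), B(d5,83), J(d2,45), C(d5,44), E(d5,32), K(d6,26), A(d6,25), G(d4,13)
F→slot 4; H→slot 3; D→slot 2; I→slot 1; B→slot 5; J skipped; C skipped; E skipped; K→slot 6; A skipped; G skipped.
Profit = 84 + 86 + 90 + 97 + 83 + 26 = 466

466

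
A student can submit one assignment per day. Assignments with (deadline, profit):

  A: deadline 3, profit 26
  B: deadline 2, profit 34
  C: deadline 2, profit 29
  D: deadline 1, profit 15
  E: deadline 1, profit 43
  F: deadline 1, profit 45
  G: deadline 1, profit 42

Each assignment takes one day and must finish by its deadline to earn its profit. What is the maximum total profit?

Take jobs in profit order; each goes to the latest open slot no later than its deadline.
Profit order: F=45 E=43 G=42 B=34 C=29 A=26 D=15
Assign: F→slot 1, E skipped, G skipped, B→slot 2, C skipped, A→slot 3, D skipped.
Slots: [1:F] [2:B] [3:A]
Profit = 45 + 34 + 26 = 105

105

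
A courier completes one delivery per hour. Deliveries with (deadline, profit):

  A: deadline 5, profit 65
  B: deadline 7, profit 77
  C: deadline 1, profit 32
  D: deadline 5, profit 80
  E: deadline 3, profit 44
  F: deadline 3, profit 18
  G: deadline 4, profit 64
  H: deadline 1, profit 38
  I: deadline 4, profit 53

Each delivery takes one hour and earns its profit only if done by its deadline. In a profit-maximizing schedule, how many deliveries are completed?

6

Sort by profit descending; place each in the latest free slot ≤ its deadline.
Profit order: D=80 B=77 A=65 G=64 I=53 E=44 H=38 C=32 F=18
Assign: D→slot 5, B→slot 7, A→slot 4, G→slot 3, I→slot 2, E→slot 1, H skipped, C skipped, F skipped.
Slots: [1:E] [2:I] [3:G] [4:A] [5:D] [7:B]
6 of 9 scheduled.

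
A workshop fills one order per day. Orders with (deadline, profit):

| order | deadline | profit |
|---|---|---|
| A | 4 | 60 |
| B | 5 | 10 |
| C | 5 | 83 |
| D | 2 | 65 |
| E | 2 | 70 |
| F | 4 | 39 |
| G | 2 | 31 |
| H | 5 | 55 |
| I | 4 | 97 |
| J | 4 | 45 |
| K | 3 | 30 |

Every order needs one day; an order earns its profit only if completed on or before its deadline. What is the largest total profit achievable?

Profit order: I=97 C=83 E=70 D=65 A=60 H=55 J=45 F=39 G=31 K=30 B=10
Assign: I→slot 4, C→slot 5, E→slot 2, D→slot 1, A→slot 3, H skipped, J skipped, F skipped, G skipped, K skipped, B skipped.
Slots: [1:D] [2:E] [3:A] [4:I] [5:C]
Profit = 65 + 70 + 60 + 97 + 83 = 375

375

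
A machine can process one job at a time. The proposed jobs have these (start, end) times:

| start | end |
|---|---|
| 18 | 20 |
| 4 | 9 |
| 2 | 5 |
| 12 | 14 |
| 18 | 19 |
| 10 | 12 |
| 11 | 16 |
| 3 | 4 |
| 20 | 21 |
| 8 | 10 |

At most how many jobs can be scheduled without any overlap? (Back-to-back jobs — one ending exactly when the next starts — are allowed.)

Sorted by end: (3,4)  (2,5)  (4,9)  (8,10)  (10,12)  (12,14)  (11,16)  (18,19)  (18,20)  (20,21)
take (3,4); skip (2,5); take (4,9); skip (8,10); take (10,12); take (12,14); take (18,19); skip (18,20); take (20,21).
Selected 6 jobs.

6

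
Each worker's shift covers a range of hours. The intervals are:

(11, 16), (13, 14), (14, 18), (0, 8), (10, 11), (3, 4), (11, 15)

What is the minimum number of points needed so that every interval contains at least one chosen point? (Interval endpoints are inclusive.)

3

Process intervals by earliest right end; each time one isn't hit yet, stab at its right endpoint.
Sorted: [3,4] [0,8] [10,11] [13,14] [11,15] [11,16] [14,18]
{[3,4],[0,8]} hit by 4; {[10,11]} hit by 11; {[13,14],[11,15],[11,16],[14,18]} hit by 14.
Points: 4, 11, 14 (3 total).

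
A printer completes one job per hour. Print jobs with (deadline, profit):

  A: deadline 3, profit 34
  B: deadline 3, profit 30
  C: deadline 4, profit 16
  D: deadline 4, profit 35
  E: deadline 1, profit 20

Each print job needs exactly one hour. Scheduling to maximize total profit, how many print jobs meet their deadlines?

Take jobs in profit order; each goes to the latest open slot no later than its deadline.
Profit order: D=35 A=34 B=30 E=20 C=16
Assign: D→slot 4, A→slot 3, B→slot 2, E→slot 1, C skipped.
Slots: [1:E] [2:B] [3:A] [4:D]
4 of 5 scheduled.

4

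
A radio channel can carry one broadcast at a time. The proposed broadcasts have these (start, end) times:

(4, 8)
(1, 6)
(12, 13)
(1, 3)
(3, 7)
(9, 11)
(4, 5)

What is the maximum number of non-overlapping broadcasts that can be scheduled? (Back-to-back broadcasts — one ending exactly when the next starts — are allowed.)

4

Greedy by earliest finish: after sorting by end time, pick each interval compatible with the last pick.
Sorted by end: (1,3)  (4,5)  (1,6)  (3,7)  (4,8)  (9,11)  (12,13)
take (1,3); take (4,5); skip (1,6); take (9,11); take (12,13).
Selected 4 broadcasts.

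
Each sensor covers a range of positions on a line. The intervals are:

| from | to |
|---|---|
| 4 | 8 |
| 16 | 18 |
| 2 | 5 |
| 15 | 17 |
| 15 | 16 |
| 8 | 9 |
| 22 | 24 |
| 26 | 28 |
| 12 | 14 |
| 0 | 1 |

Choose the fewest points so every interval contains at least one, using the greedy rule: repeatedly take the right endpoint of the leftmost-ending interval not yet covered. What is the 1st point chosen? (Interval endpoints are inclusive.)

1

By right end: [0,1]  [2,5]  [4,8]  [8,9]  [12,14]  [15,16]  [15,17]  [16,18]  [22,24]  [26,28]
[0,1] uncovered → point at 1; [2,5] uncovered → point at 5; [8,9] uncovered → point at 9; [12,14] uncovered → point at 14; [15,16] uncovered → point at 16; [22,24] uncovered → point at 24; [26,28] uncovered → point at 28.
Points: 1, 5, 9, 14, 16, 24, 28 (7 total).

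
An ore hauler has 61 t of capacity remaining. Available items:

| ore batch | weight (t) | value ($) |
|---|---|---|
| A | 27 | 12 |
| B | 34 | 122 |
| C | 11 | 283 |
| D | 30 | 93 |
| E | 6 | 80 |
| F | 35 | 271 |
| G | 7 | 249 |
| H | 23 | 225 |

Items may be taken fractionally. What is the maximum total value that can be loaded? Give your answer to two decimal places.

945.40

Greedy by value/weight ratio, highest first.
Order: G (249/7=35.57) > C (283/11=25.73) > E (80/6=13.33) > H (225/23=9.78) > F (271/35=7.74) > B (122/34=3.59) > D (93/30=3.10) > A (12/27=0.44)
Fill: take G (7 @ 249) → take C (11 @ 283) → take E (6 @ 80) → take H (23 @ 225) → take 14/35 of F → 108.40; 61/61 used.
Total value = 945.40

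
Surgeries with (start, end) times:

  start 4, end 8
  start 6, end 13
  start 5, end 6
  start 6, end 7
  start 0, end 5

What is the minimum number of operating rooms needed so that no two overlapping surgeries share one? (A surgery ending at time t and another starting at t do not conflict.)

Count concurrent intervals with a sweep; the peak is the room count.
Events (time:±→running): 0:+→1 4:+→2 5:-→1 5:+→2 6:-→1 6:+→2 6:+→3 … peak 3.

3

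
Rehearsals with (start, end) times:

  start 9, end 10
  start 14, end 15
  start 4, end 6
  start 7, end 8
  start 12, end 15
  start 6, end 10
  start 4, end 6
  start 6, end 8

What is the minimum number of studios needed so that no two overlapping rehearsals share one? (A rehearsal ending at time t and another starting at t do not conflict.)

3

The answer is the maximum number of intervals overlapping at any instant.
Events (time:±→running): 4:+→1 4:+→2 6:-→1 6:-→0 6:+→1 6:+→2 7:+→3 … peak 3.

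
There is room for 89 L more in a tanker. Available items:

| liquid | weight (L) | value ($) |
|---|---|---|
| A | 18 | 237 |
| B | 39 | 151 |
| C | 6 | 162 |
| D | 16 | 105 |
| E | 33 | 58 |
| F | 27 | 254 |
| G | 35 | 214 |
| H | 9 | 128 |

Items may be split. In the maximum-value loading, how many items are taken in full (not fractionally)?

Greedy by value/weight ratio, highest first.
Ratios (sorted): C 27.00, H 14.22, A 13.17, F 9.41, D 6.56, G 6.11, B 3.87, E 1.76
take C (6 @ 162); take H (9 @ 128); take A (18 @ 237); take F (27 @ 254); take D (16 @ 105); take 13/35 of G → 79.49. Capacity used 89/89.
5 item(s) taken whole; one partial (take 13/35 of G).

5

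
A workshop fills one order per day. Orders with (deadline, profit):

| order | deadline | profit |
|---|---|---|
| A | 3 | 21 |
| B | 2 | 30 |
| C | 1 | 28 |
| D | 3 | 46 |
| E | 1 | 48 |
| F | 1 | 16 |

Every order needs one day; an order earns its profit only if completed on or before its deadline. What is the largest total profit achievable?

Sort by profit descending; place each in the latest free slot ≤ its deadline.
Profit order: E=48 D=46 B=30 C=28 A=21 F=16
Assign: E→slot 1, D→slot 3, B→slot 2, C skipped, A skipped, F skipped.
Slots: [1:E] [2:B] [3:D]
Profit = 48 + 30 + 46 = 124

124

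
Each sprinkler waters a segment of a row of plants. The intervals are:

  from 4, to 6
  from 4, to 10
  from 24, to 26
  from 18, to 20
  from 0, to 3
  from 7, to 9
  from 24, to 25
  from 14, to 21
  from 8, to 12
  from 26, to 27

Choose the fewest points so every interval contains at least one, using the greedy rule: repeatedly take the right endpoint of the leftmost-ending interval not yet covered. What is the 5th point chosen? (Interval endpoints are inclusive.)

25

Process intervals by earliest right end; each time one isn't hit yet, stab at its right endpoint.
Sorted: [0,3] [4,6] [7,9] [4,10] [8,12] [18,20] [14,21] [24,25] [24,26] [26,27]
{[0,3]} hit by 3; {[4,6]} hit by 6; {[7,9],[4,10],[8,12]} hit by 9; {[18,20],[14,21]} hit by 20; {[24,25],[24,26]} hit by 25; {[26,27]} hit by 27.
Points: 3, 6, 9, 20, 25, 27 (6 total).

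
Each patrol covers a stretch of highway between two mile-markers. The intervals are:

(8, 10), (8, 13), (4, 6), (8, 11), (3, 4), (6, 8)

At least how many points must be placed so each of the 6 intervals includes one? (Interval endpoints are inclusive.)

2

Process intervals by earliest right end; each time one isn't hit yet, stab at its right endpoint.
By right end: [3,4]  [4,6]  [6,8]  [8,10]  [8,11]  [8,13]
[3,4] uncovered → point at 4; [6,8] uncovered → point at 8.
Points: 4, 8 (2 total).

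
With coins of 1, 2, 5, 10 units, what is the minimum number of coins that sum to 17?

Greedy: take as many of the largest coin as possible, then repeat with the remainder.
17 − 1×10→7 − 1×5→2 − 1×2→0
Total coins = 1 + 1 + 1 = 3

3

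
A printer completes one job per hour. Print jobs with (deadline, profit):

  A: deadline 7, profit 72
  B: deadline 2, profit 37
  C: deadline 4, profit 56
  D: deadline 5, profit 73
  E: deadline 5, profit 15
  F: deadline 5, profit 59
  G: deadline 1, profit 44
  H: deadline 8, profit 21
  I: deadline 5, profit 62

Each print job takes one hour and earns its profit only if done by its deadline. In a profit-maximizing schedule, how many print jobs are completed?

7

By profit: D(d5,73), A(d7,72), I(d5,62), F(d5,59), C(d4,56), G(d1,44), B(d2,37), H(d8,21), E(d5,15)
D→slot 5; A→slot 7; I→slot 4; F→slot 3; C→slot 2; G→slot 1; B skipped; H→slot 8; E skipped.
7 of 9 scheduled.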